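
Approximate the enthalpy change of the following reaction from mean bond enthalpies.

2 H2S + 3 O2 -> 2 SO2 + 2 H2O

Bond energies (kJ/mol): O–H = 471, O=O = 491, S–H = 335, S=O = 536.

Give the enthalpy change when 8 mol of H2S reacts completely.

Bonds broken (reactants):
  O=O: 3 × 491 = 1473
  S–H: 4 × 335 = 1340
  Σ(broken) = 2813 kJ
Bonds formed (products):
  O–H: 4 × 471 = 1884
  S=O: 4 × 536 = 2144
  Σ(formed) = 4028 kJ
ΔH = Σ(broken) − Σ(formed) = 2813 − 4028 = −1215 kJ
For 4× the reaction as written: 4 × (−1215) = −4860 kJ

ΔH = −4860 kJ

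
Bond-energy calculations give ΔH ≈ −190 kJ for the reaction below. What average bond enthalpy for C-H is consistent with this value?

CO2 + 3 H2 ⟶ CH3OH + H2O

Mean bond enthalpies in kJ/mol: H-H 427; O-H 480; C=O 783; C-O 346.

D(C-H) ≈ 417 kJ/mol

Let D be the C-H bond energy.
Σ(broken) = 2×783 + 3×427 = 2847
Σ(formed) = 3×D + 1×346 + 3×480 = 1786 + 3D
ΔH = Σ(broken) − Σ(formed) = (2847) − (1786 + 3D) = +1061 − 3D
Setting this equal to −190 kJ gives 3D = 1251, so D = 417 kJ/mol.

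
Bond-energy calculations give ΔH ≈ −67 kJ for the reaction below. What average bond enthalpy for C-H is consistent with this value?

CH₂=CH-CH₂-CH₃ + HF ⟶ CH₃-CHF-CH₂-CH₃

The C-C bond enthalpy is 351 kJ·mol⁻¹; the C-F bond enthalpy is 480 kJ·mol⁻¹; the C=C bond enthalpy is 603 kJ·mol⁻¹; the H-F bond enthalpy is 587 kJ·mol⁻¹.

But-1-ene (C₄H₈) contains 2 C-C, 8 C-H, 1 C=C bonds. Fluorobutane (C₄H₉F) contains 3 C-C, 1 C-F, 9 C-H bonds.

Let D be the C-H bond energy.
Σ(broken) = 2×351 + 8×D + 1×603 + 1×587 = 1892 + 8D
Σ(formed) = 3×351 + 1×480 + 9×D = 1533 + 9D
ΔH = Σ(broken) − Σ(formed) = (1892 + 8D) − (1533 + 9D) = +359 − D
Setting this equal to −67 kJ gives D = 426 kJ/mol.

D(C-H) ≈ 426 kJ/mol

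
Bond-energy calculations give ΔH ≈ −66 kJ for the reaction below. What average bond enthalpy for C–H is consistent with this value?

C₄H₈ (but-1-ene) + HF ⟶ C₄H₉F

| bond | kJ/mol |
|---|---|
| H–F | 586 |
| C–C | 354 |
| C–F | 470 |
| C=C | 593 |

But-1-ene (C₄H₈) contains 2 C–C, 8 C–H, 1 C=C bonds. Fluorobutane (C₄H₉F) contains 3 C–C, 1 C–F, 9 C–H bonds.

D(C–H) ≈ 421 kJ/mol

Let D be the C–H bond energy.
Σ(broken) = 2×354 + 8×D + 1×593 + 1×586 = 1887 + 8D
Σ(formed) = 3×354 + 1×470 + 9×D = 1532 + 9D
ΔH = Σ(broken) − Σ(formed) = (1887 + 8D) − (1532 + 9D) = +355 − D
Setting this equal to −66 kJ gives D = 421 kJ/mol.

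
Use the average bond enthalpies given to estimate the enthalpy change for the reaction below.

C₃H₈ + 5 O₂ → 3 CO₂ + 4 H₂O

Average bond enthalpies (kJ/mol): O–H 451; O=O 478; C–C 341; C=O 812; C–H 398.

ΔH ≈ −2224 kJ

Bonds broken (reactants):
  C–C: 2 × 341 = 682
  C–H: 8 × 398 = 3184
  O=O: 5 × 478 = 2390
  Σ(broken) = 6256 kJ
Bonds formed (products):
  C=O: 6 × 812 = 4872
  O–H: 8 × 451 = 3608
  Σ(formed) = 8480 kJ
ΔH = Σ(broken) − Σ(formed) = 6256 − 8480 = −2224 kJ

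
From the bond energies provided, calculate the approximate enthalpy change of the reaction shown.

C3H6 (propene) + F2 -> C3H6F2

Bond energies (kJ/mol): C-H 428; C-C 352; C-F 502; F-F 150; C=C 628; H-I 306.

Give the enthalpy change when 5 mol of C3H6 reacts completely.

Bonds broken (reactants):
  C-C: 1 × 352 = 352
  C-H: 6 × 428 = 2568
  C=C: 1 × 628 = 628
  F-F: 1 × 150 = 150
  Σ(broken) = 3698 kJ
Bonds formed (products):
  C-C: 2 × 352 = 704
  C-F: 2 × 502 = 1004
  C-H: 6 × 428 = 2568
  Σ(formed) = 4276 kJ
ΔH = Σ(broken) − Σ(formed) = 3698 − 4276 = −578 kJ
For 5× the reaction as written: 5 × (−578) = −2890 kJ

ΔH = −2890 kJ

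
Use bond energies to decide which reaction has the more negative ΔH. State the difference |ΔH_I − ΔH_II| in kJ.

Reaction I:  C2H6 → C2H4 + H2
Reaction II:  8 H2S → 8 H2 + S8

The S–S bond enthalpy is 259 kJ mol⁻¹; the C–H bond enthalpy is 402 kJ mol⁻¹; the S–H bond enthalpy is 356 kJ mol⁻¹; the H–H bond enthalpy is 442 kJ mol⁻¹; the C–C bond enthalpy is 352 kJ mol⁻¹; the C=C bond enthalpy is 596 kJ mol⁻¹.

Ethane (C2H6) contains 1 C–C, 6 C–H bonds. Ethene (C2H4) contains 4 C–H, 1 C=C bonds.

Reaction I:
  Bonds broken (reactants):
    C–C: 1 × 352 = 352
    C–H: 6 × 402 = 2412
    Σ(broken) = 2764 kJ
  Bonds formed (products):
    C–H: 4 × 402 = 1608
    C=C: 1 × 596 = 596
    H–H: 1 × 442 = 442
    Σ(formed) = 2646 kJ
  ΔH_I = 2764 − 2646 = +118 kJ
Reaction II:
  Bonds broken (reactants):
    S–H: 16 × 356 = 5696
    Σ(broken) = 5696 kJ
  Bonds formed (products):
    H–H: 8 × 442 = 3536
    S–S: 8 × 259 = 2072
    Σ(formed) = 5608 kJ
  ΔH_II = 5696 − 5608 = +88 kJ
ΔH_I − ΔH_II = +30 kJ, so reaction II has the more negative ΔH; |ΔH_I − ΔH_II| = 30 kJ.

Reaction II, by 30 kJ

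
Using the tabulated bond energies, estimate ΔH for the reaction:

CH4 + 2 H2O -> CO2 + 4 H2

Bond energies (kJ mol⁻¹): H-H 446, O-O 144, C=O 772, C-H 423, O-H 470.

ΔH ≈ +244 kJ

Bonds broken (reactants):
  C-H: 4 × 423 = 1692
  O-H: 4 × 470 = 1880
  Σ(broken) = 3572 kJ
Bonds formed (products):
  C=O: 2 × 772 = 1544
  H-H: 4 × 446 = 1784
  Σ(formed) = 3328 kJ
ΔH = Σ(broken) − Σ(formed) = 3572 − 3328 = +244 kJ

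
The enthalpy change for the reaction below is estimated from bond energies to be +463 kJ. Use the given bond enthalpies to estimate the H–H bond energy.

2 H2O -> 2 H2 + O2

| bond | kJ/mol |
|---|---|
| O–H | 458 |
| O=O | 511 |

Let D be the H–H bond energy.
Σ(broken) = 4×458 = 1832
Σ(formed) = 2×D + 1×511 = 511 + 2D
ΔH = Σ(broken) − Σ(formed) = (1832) − (511 + 2D) = +1321 − 2D
Setting this equal to +463 kJ gives 2D = 858, so D = 429 kJ/mol.

D(H–H) ≈ 429 kJ/mol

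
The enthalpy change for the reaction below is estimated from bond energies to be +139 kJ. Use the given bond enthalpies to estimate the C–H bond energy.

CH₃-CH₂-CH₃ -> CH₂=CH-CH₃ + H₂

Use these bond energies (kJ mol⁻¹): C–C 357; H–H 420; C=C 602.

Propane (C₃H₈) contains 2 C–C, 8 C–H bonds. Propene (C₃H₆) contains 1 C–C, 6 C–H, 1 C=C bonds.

Let D be the C–H bond energy.
Σ(broken) = 2×357 + 8×D = 714 + 8D
Σ(formed) = 1×357 + 6×D + 1×602 + 1×420 = 1379 + 6D
ΔH = Σ(broken) − Σ(formed) = (714 + 8D) − (1379 + 6D) = −665 + 2D
Setting this equal to +139 kJ gives 2D = 804, so D = 402 kJ/mol.

D(C–H) ≈ 402 kJ/mol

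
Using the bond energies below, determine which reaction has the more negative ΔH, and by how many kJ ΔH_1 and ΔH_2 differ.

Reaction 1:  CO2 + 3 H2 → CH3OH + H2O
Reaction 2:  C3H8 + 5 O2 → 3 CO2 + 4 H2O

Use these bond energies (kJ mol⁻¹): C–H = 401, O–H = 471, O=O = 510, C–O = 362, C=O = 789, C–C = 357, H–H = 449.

Reaction 2, by 1977 kJ

Reaction 1:
  Bonds broken (reactants):
    C=O: 2 × 789 = 1578
    H–H: 3 × 449 = 1347
    Σ(broken) = 2925 kJ
  Bonds formed (products):
    C–H: 3 × 401 = 1203
    C–O: 1 × 362 = 362
    O–H: 3 × 471 = 1413
    Σ(formed) = 2978 kJ
  ΔH_1 = 2925 − 2978 = −53 kJ
Reaction 2:
  Bonds broken (reactants):
    C–C: 2 × 357 = 714
    C–H: 8 × 401 = 3208
    O=O: 5 × 510 = 2550
    Σ(broken) = 6472 kJ
  Bonds formed (products):
    C=O: 6 × 789 = 4734
    O–H: 8 × 471 = 3768
    Σ(formed) = 8502 kJ
  ΔH_2 = 6472 − 8502 = −2030 kJ
ΔH_1 − ΔH_2 = +1977 kJ, so reaction 2 has the more negative ΔH; |ΔH_1 − ΔH_2| = 1977 kJ.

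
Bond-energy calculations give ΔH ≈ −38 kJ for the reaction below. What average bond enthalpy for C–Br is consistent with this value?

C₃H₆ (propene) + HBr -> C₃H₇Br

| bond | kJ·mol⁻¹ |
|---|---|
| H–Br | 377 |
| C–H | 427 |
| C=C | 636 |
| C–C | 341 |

Let D be the C–Br bond energy.
Σ(broken) = 1×341 + 6×427 + 1×636 + 1×377 = 3916
Σ(formed) = 1×D + 2×341 + 7×427 = 3671 + D
ΔH = Σ(broken) − Σ(formed) = (3916) − (3671 + D) = +245 − D
Setting this equal to −38 kJ gives D = 283 kJ/mol.

D(C–Br) ≈ 283 kJ/mol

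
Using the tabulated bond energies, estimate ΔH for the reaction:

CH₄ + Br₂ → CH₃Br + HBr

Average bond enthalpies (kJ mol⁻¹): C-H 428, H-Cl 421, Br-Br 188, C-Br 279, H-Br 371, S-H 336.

ΔH ≈ −34 kJ

Bonds broken (reactants):
  Br-Br: 1 × 188 = 188
  C-H: 4 × 428 = 1712
  Σ(broken) = 1900 kJ
Bonds formed (products):
  C-Br: 1 × 279 = 279
  C-H: 3 × 428 = 1284
  H-Br: 1 × 371 = 371
  Σ(formed) = 1934 kJ
ΔH = Σ(broken) − Σ(formed) = 1900 − 1934 = −34 kJ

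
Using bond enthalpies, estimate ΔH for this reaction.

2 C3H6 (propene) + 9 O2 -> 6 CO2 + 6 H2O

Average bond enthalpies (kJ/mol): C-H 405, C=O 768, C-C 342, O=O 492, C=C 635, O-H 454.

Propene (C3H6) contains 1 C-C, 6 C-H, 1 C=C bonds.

ΔH ≈ −3422 kJ

Bonds broken (reactants):
  C-C: 2 × 342 = 684
  C-H: 12 × 405 = 4860
  C=C: 2 × 635 = 1270
  O=O: 9 × 492 = 4428
  Σ(broken) = 11242 kJ
Bonds formed (products):
  C=O: 12 × 768 = 9216
  O-H: 12 × 454 = 5448
  Σ(formed) = 14664 kJ
ΔH = Σ(broken) − Σ(formed) = 11242 − 14664 = −3422 kJ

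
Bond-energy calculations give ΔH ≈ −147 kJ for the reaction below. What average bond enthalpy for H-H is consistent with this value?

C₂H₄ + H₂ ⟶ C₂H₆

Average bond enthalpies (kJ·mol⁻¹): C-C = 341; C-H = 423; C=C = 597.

Let D be the H-H bond energy.
Σ(broken) = 4×423 + 1×597 + 1×D = 2289 + D
Σ(formed) = 1×341 + 6×423 = 2879
ΔH = Σ(broken) − Σ(formed) = (2289 + D) − (2879) = −590 + D
Setting this equal to −147 kJ gives D = 443 kJ/mol.

D(H-H) ≈ 443 kJ/mol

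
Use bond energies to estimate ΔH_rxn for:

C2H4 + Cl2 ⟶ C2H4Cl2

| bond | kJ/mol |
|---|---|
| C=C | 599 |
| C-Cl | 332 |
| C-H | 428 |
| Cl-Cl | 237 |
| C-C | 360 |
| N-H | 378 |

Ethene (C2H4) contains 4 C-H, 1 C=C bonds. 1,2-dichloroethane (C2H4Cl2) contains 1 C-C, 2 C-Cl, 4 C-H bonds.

ΔH ≈ −188 kJ

Bonds broken (reactants):
  C-H: 4 × 428 = 1712
  C=C: 1 × 599 = 599
  Cl-Cl: 1 × 237 = 237
  Σ(broken) = 2548 kJ
Bonds formed (products):
  C-C: 1 × 360 = 360
  C-Cl: 2 × 332 = 664
  C-H: 4 × 428 = 1712
  Σ(formed) = 2736 kJ
ΔH = Σ(broken) − Σ(formed) = 2548 − 2736 = −188 kJ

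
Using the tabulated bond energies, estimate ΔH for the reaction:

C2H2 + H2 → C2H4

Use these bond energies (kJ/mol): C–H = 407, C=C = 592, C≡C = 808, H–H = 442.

Bonds broken (reactants):
  C≡C: 1 × 808 = 808
  C–H: 2 × 407 = 814
  H–H: 1 × 442 = 442
  Σ(broken) = 2064 kJ
Bonds formed (products):
  C–H: 4 × 407 = 1628
  C=C: 1 × 592 = 592
  Σ(formed) = 2220 kJ
ΔH = Σ(broken) − Σ(formed) = 2064 − 2220 = −156 kJ

ΔH ≈ −156 kJ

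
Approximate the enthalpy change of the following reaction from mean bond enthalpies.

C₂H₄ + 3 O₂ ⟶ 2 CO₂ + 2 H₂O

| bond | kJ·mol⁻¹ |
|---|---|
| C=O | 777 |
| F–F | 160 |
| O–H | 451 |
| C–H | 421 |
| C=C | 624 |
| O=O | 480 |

ΔH ≈ −1164 kJ

Bonds broken (reactants):
  C–H: 4 × 421 = 1684
  C=C: 1 × 624 = 624
  O=O: 3 × 480 = 1440
  Σ(broken) = 3748 kJ
Bonds formed (products):
  C=O: 4 × 777 = 3108
  O–H: 4 × 451 = 1804
  Σ(formed) = 4912 kJ
ΔH = Σ(broken) − Σ(formed) = 3748 − 4912 = −1164 kJ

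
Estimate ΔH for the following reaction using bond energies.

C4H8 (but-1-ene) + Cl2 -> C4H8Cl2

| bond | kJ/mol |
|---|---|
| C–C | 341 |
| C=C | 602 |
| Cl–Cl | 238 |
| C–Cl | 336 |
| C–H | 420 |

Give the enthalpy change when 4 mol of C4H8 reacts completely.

Bonds broken (reactants):
  C–C: 2 × 341 = 682
  C–H: 8 × 420 = 3360
  C=C: 1 × 602 = 602
  Cl–Cl: 1 × 238 = 238
  Σ(broken) = 4882 kJ
Bonds formed (products):
  C–C: 3 × 341 = 1023
  C–Cl: 2 × 336 = 672
  C–H: 8 × 420 = 3360
  Σ(formed) = 5055 kJ
ΔH = Σ(broken) − Σ(formed) = 4882 − 5055 = −173 kJ
For 4× the reaction as written: 4 × (−173) = −692 kJ

ΔH = −692 kJ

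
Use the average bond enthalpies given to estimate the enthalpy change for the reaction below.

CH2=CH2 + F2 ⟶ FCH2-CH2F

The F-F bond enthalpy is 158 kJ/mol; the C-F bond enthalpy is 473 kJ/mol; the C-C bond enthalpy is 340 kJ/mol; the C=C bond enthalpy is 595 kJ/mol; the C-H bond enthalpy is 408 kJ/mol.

Bonds broken (reactants):
  C-H: 4 × 408 = 1632
  C=C: 1 × 595 = 595
  F-F: 1 × 158 = 158
  Σ(broken) = 2385 kJ
Bonds formed (products):
  C-C: 1 × 340 = 340
  C-F: 2 × 473 = 946
  C-H: 4 × 408 = 1632
  Σ(formed) = 2918 kJ
ΔH = Σ(broken) − Σ(formed) = 2385 − 2918 = −533 kJ

ΔH ≈ −533 kJ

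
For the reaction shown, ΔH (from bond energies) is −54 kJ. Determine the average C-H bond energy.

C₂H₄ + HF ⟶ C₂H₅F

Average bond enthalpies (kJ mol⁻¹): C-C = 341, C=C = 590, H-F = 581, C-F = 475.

Let D be the C-H bond energy.
Σ(broken) = 4×D + 1×590 + 1×581 = 1171 + 4D
Σ(formed) = 1×341 + 1×475 + 5×D = 816 + 5D
ΔH = Σ(broken) − Σ(formed) = (1171 + 4D) − (816 + 5D) = +355 − D
Setting this equal to −54 kJ gives D = 409 kJ/mol.

D(C-H) ≈ 409 kJ/mol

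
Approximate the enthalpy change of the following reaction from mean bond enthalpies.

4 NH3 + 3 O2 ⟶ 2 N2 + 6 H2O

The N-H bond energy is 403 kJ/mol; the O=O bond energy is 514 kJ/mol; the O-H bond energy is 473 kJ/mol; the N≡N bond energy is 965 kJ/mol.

ΔH ≈ −1228 kJ

Bonds broken (reactants):
  N-H: 12 × 403 = 4836
  O=O: 3 × 514 = 1542
  Σ(broken) = 6378 kJ
Bonds formed (products):
  N≡N: 2 × 965 = 1930
  O-H: 12 × 473 = 5676
  Σ(formed) = 7606 kJ
ΔH = Σ(broken) − Σ(formed) = 6378 − 7606 = −1228 kJ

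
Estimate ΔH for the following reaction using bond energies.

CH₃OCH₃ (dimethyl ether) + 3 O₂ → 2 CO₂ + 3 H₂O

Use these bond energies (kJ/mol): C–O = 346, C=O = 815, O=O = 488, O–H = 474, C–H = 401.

Bonds broken (reactants):
  C–H: 6 × 401 = 2406
  C–O: 2 × 346 = 692
  O=O: 3 × 488 = 1464
  Σ(broken) = 4562 kJ
Bonds formed (products):
  C=O: 4 × 815 = 3260
  O–H: 6 × 474 = 2844
  Σ(formed) = 6104 kJ
ΔH = Σ(broken) − Σ(formed) = 4562 − 6104 = −1542 kJ

ΔH ≈ −1542 kJ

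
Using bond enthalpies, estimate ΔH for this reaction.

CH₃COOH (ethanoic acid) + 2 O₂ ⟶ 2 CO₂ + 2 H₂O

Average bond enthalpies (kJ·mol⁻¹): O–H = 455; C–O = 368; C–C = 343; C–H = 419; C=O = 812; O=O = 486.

Bonds broken (reactants):
  C–C: 1 × 343 = 343
  C–H: 3 × 419 = 1257
  C–O: 1 × 368 = 368
  C=O: 1 × 812 = 812
  O–H: 1 × 455 = 455
  O=O: 2 × 486 = 972
  Σ(broken) = 4207 kJ
Bonds formed (products):
  C=O: 4 × 812 = 3248
  O–H: 4 × 455 = 1820
  Σ(formed) = 5068 kJ
ΔH = Σ(broken) − Σ(formed) = 4207 − 5068 = −861 kJ

ΔH ≈ −861 kJ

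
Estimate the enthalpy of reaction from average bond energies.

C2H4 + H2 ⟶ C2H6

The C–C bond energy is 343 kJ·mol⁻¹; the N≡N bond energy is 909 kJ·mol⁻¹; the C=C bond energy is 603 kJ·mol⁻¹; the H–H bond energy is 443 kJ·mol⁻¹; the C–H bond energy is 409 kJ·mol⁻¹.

Bonds broken (reactants):
  C–H: 4 × 409 = 1636
  C=C: 1 × 603 = 603
  H–H: 1 × 443 = 443
  Σ(broken) = 2682 kJ
Bonds formed (products):
  C–C: 1 × 343 = 343
  C–H: 6 × 409 = 2454
  Σ(formed) = 2797 kJ
ΔH = Σ(broken) − Σ(formed) = 2682 − 2797 = −115 kJ

ΔH ≈ −115 kJ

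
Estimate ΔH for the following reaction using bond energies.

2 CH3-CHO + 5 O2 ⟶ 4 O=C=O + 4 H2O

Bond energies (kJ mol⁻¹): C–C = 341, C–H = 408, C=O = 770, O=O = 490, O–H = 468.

Bonds broken (reactants):
  C–C: 2 × 341 = 682
  C–H: 8 × 408 = 3264
  C=O: 2 × 770 = 1540
  O=O: 5 × 490 = 2450
  Σ(broken) = 7936 kJ
Bonds formed (products):
  C=O: 8 × 770 = 6160
  O–H: 8 × 468 = 3744
  Σ(formed) = 9904 kJ
ΔH = Σ(broken) − Σ(formed) = 7936 − 9904 = −1968 kJ

ΔH ≈ −1968 kJ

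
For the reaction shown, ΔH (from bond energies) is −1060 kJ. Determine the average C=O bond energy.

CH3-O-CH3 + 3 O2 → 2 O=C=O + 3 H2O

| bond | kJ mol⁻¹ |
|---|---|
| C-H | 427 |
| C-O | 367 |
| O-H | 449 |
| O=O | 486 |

D(C=O) ≈ 780 kJ/mol

Let D be the C=O bond energy.
Σ(broken) = 6×427 + 2×367 + 3×486 = 4754
Σ(formed) = 4×D + 6×449 = 2694 + 4D
ΔH = Σ(broken) − Σ(formed) = (4754) − (2694 + 4D) = +2060 − 4D
Setting this equal to −1060 kJ gives 4D = 3120, so D = 780 kJ/mol.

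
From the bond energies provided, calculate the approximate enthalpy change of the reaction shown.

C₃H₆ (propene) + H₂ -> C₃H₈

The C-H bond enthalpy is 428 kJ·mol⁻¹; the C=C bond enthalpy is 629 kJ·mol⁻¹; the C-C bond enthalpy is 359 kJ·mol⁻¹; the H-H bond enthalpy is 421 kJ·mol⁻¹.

ΔH ≈ −165 kJ

Bonds broken (reactants):
  C-C: 1 × 359 = 359
  C-H: 6 × 428 = 2568
  C=C: 1 × 629 = 629
  H-H: 1 × 421 = 421
  Σ(broken) = 3977 kJ
Bonds formed (products):
  C-C: 2 × 359 = 718
  C-H: 8 × 428 = 3424
  Σ(formed) = 4142 kJ
ΔH = Σ(broken) − Σ(formed) = 3977 − 4142 = −165 kJ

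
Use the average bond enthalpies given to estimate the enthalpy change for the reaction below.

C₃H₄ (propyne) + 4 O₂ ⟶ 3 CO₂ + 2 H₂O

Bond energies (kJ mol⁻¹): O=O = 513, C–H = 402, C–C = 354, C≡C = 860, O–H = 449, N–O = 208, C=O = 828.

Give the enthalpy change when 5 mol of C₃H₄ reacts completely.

ΔH = −9450 kJ

Bonds broken (reactants):
  C≡C: 1 × 860 = 860
  C–C: 1 × 354 = 354
  C–H: 4 × 402 = 1608
  O=O: 4 × 513 = 2052
  Σ(broken) = 4874 kJ
Bonds formed (products):
  C=O: 6 × 828 = 4968
  O–H: 4 × 449 = 1796
  Σ(formed) = 6764 kJ
ΔH = Σ(broken) − Σ(formed) = 4874 − 6764 = −1890 kJ
For 5× the reaction as written: 5 × (−1890) = −9450 kJ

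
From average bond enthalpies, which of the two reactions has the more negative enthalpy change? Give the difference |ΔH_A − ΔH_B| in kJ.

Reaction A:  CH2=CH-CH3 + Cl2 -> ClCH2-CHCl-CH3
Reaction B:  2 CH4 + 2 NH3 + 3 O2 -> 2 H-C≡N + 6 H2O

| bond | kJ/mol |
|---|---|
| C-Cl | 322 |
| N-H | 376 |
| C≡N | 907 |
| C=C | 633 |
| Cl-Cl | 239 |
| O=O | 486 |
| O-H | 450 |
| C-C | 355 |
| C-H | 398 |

Reaction A:
  Bonds broken (reactants):
    C-C: 1 × 355 = 355
    C-H: 6 × 398 = 2388
    C=C: 1 × 633 = 633
    Cl-Cl: 1 × 239 = 239
    Σ(broken) = 3615 kJ
  Bonds formed (products):
    C-C: 2 × 355 = 710
    C-Cl: 2 × 322 = 644
    C-H: 6 × 398 = 2388
    Σ(formed) = 3742 kJ
  ΔH_A = 3615 − 3742 = −127 kJ
Reaction B:
  Bonds broken (reactants):
    C-H: 8 × 398 = 3184
    N-H: 6 × 376 = 2256
    O=O: 3 × 486 = 1458
    Σ(broken) = 6898 kJ
  Bonds formed (products):
    C≡N: 2 × 907 = 1814
    C-H: 2 × 398 = 796
    O-H: 12 × 450 = 5400
    Σ(formed) = 8010 kJ
  ΔH_B = 6898 − 8010 = −1112 kJ
ΔH_A − ΔH_B = +985 kJ, so reaction B has the more negative ΔH; |ΔH_A − ΔH_B| = 985 kJ.

Reaction B, by 985 kJ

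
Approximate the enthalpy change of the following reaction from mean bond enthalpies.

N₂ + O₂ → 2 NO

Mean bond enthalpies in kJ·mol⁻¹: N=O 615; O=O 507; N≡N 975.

ΔH ≈ +252 kJ

Bonds broken (reactants):
  N≡N: 1 × 975 = 975
  O=O: 1 × 507 = 507
  Σ(broken) = 1482 kJ
Bonds formed (products):
  N=O: 2 × 615 = 1230
  Σ(formed) = 1230 kJ
ΔH = Σ(broken) − Σ(formed) = 1482 − 1230 = +252 kJ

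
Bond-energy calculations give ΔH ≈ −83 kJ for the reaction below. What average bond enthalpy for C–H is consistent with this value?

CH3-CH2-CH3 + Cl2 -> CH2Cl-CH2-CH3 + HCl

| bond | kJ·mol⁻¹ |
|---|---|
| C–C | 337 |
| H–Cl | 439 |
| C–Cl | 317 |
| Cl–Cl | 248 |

D(C–H) ≈ 425 kJ/mol

Let D be the C–H bond energy.
Σ(broken) = 2×337 + 8×D + 1×248 = 922 + 8D
Σ(formed) = 2×337 + 1×317 + 7×D + 1×439 = 1430 + 7D
ΔH = Σ(broken) − Σ(formed) = (922 + 8D) − (1430 + 7D) = −508 + D
Setting this equal to −83 kJ gives D = 425 kJ/mol.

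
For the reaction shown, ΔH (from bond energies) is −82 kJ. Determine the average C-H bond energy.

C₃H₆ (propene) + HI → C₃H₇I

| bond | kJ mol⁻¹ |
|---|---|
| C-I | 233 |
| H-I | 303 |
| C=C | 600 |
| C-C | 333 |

Let D be the C-H bond energy.
Σ(broken) = 1×333 + 6×D + 1×600 + 1×303 = 1236 + 6D
Σ(formed) = 2×333 + 7×D + 1×233 = 899 + 7D
ΔH = Σ(broken) − Σ(formed) = (1236 + 6D) − (899 + 7D) = +337 − D
Setting this equal to −82 kJ gives D = 419 kJ/mol.

D(C-H) ≈ 419 kJ/mol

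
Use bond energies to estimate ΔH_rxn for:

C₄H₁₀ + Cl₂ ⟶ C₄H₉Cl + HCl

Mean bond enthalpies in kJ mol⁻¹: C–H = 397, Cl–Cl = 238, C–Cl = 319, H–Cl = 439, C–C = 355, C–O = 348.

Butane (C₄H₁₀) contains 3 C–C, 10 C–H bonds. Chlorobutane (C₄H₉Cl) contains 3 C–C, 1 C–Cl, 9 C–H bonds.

Bonds broken (reactants):
  C–C: 3 × 355 = 1065
  C–H: 10 × 397 = 3970
  Cl–Cl: 1 × 238 = 238
  Σ(broken) = 5273 kJ
Bonds formed (products):
  C–C: 3 × 355 = 1065
  C–Cl: 1 × 319 = 319
  C–H: 9 × 397 = 3573
  H–Cl: 1 × 439 = 439
  Σ(formed) = 5396 kJ
ΔH = Σ(broken) − Σ(formed) = 5273 − 5396 = −123 kJ

ΔH ≈ −123 kJ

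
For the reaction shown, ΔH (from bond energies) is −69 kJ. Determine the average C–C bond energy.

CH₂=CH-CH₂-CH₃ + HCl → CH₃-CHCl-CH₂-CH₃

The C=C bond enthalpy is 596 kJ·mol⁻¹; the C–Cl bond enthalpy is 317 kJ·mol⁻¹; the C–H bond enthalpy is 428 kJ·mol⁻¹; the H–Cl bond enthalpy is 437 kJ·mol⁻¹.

D(C–C) ≈ 357 kJ/mol

Let D be the C–C bond energy.
Σ(broken) = 2×D + 8×428 + 1×596 + 1×437 = 4457 + 2D
Σ(formed) = 3×D + 1×317 + 9×428 = 4169 + 3D
ΔH = Σ(broken) − Σ(formed) = (4457 + 2D) − (4169 + 3D) = +288 − D
Setting this equal to −69 kJ gives D = 357 kJ/mol.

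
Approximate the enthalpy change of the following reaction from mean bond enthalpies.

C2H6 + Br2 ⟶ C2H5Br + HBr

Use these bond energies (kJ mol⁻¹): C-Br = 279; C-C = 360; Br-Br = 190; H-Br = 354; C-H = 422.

ΔH ≈ −21 kJ

Bonds broken (reactants):
  Br-Br: 1 × 190 = 190
  C-C: 1 × 360 = 360
  C-H: 6 × 422 = 2532
  Σ(broken) = 3082 kJ
Bonds formed (products):
  C-Br: 1 × 279 = 279
  C-C: 1 × 360 = 360
  C-H: 5 × 422 = 2110
  H-Br: 1 × 354 = 354
  Σ(formed) = 3103 kJ
ΔH = Σ(broken) − Σ(formed) = 3082 − 3103 = −21 kJ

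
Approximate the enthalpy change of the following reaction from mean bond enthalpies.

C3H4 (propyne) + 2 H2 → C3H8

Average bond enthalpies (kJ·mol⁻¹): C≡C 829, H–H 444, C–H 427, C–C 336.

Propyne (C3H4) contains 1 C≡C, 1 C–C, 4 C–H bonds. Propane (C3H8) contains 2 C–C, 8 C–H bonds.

Bonds broken (reactants):
  C≡C: 1 × 829 = 829
  C–C: 1 × 336 = 336
  C–H: 4 × 427 = 1708
  H–H: 2 × 444 = 888
  Σ(broken) = 3761 kJ
Bonds formed (products):
  C–C: 2 × 336 = 672
  C–H: 8 × 427 = 3416
  Σ(formed) = 4088 kJ
ΔH = Σ(broken) − Σ(formed) = 3761 − 4088 = −327 kJ

ΔH ≈ −327 kJ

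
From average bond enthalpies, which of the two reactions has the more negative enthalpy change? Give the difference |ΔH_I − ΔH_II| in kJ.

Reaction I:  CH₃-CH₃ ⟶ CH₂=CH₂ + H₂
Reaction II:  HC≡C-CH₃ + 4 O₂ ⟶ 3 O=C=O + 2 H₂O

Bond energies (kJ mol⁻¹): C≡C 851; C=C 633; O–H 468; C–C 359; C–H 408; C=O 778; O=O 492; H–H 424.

Reaction II, by 1848 kJ

Reaction I:
  Bonds broken (reactants):
    C–C: 1 × 359 = 359
    C–H: 6 × 408 = 2448
    Σ(broken) = 2807 kJ
  Bonds formed (products):
    C–H: 4 × 408 = 1632
    C=C: 1 × 633 = 633
    H–H: 1 × 424 = 424
    Σ(formed) = 2689 kJ
  ΔH_I = 2807 − 2689 = +118 kJ
Reaction II:
  Bonds broken (reactants):
    C≡C: 1 × 851 = 851
    C–C: 1 × 359 = 359
    C–H: 4 × 408 = 1632
    O=O: 4 × 492 = 1968
    Σ(broken) = 4810 kJ
  Bonds formed (products):
    C=O: 6 × 778 = 4668
    O–H: 4 × 468 = 1872
    Σ(formed) = 6540 kJ
  ΔH_II = 4810 − 6540 = −1730 kJ
ΔH_I − ΔH_II = +1848 kJ, so reaction II has the more negative ΔH; |ΔH_I − ΔH_II| = 1848 kJ.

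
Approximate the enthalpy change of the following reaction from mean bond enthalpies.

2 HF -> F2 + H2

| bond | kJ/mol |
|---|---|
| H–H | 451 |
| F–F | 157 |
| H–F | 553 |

ΔH ≈ +498 kJ

Bonds broken (reactants):
  H–F: 2 × 553 = 1106
  Σ(broken) = 1106 kJ
Bonds formed (products):
  F–F: 1 × 157 = 157
  H–H: 1 × 451 = 451
  Σ(formed) = 608 kJ
ΔH = Σ(broken) − Σ(formed) = 1106 − 608 = +498 kJ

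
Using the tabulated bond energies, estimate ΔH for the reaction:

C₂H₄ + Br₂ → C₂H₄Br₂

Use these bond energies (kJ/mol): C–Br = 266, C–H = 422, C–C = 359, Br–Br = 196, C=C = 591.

Bonds broken (reactants):
  Br–Br: 1 × 196 = 196
  C–H: 4 × 422 = 1688
  C=C: 1 × 591 = 591
  Σ(broken) = 2475 kJ
Bonds formed (products):
  C–Br: 2 × 266 = 532
  C–C: 1 × 359 = 359
  C–H: 4 × 422 = 1688
  Σ(formed) = 2579 kJ
ΔH = Σ(broken) − Σ(formed) = 2475 − 2579 = −104 kJ

ΔH ≈ −104 kJ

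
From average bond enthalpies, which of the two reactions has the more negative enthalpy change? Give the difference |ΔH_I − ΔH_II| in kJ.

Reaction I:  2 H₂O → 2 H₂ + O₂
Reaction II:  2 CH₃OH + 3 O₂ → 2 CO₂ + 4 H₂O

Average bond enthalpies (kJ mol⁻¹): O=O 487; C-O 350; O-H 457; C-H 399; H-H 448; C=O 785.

Reaction I:
  Bonds broken (reactants):
    O-H: 4 × 457 = 1828
    Σ(broken) = 1828 kJ
  Bonds formed (products):
    H-H: 2 × 448 = 896
    O=O: 1 × 487 = 487
    Σ(formed) = 1383 kJ
  ΔH_I = 1828 − 1383 = +445 kJ
Reaction II:
  Bonds broken (reactants):
    C-H: 6 × 399 = 2394
    C-O: 2 × 350 = 700
    O-H: 2 × 457 = 914
    O=O: 3 × 487 = 1461
    Σ(broken) = 5469 kJ
  Bonds formed (products):
    C=O: 4 × 785 = 3140
    O-H: 8 × 457 = 3656
    Σ(formed) = 6796 kJ
  ΔH_II = 5469 − 6796 = −1327 kJ
ΔH_I − ΔH_II = +1772 kJ, so reaction II has the more negative ΔH; |ΔH_I − ΔH_II| = 1772 kJ.

Reaction II, by 1772 kJ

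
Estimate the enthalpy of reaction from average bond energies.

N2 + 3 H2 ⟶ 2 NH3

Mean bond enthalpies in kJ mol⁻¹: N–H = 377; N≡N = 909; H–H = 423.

Bonds broken (reactants):
  H–H: 3 × 423 = 1269
  N≡N: 1 × 909 = 909
  Σ(broken) = 2178 kJ
Bonds formed (products):
  N–H: 6 × 377 = 2262
  Σ(formed) = 2262 kJ
ΔH = Σ(broken) − Σ(formed) = 2178 − 2262 = −84 kJ

ΔH ≈ −84 kJ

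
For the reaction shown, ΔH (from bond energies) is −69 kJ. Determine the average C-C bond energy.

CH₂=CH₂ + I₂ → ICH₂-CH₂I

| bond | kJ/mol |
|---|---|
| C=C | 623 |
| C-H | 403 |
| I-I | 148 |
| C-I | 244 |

Let D be the C-C bond energy.
Σ(broken) = 4×403 + 1×623 + 1×148 = 2383
Σ(formed) = 1×D + 4×403 + 2×244 = 2100 + D
ΔH = Σ(broken) − Σ(formed) = (2383) − (2100 + D) = +283 − D
Setting this equal to −69 kJ gives D = 352 kJ/mol.

D(C-C) ≈ 352 kJ/mol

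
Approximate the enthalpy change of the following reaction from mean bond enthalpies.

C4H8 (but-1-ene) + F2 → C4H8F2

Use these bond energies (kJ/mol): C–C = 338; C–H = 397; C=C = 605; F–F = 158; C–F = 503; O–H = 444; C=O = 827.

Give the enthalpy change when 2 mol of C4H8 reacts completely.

ΔH = −1162 kJ

Bonds broken (reactants):
  C–C: 2 × 338 = 676
  C–H: 8 × 397 = 3176
  C=C: 1 × 605 = 605
  F–F: 1 × 158 = 158
  Σ(broken) = 4615 kJ
Bonds formed (products):
  C–C: 3 × 338 = 1014
  C–F: 2 × 503 = 1006
  C–H: 8 × 397 = 3176
  Σ(formed) = 5196 kJ
ΔH = Σ(broken) − Σ(formed) = 4615 − 5196 = −581 kJ
For 2× the reaction as written: 2 × (−581) = −1162 kJ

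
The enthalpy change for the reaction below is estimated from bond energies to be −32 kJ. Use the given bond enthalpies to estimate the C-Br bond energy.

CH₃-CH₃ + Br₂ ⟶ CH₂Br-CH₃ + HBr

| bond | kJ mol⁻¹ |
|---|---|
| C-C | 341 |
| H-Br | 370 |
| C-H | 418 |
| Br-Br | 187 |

Let D be the C-Br bond energy.
Σ(broken) = 1×187 + 1×341 + 6×418 = 3036
Σ(formed) = 1×D + 1×341 + 5×418 + 1×370 = 2801 + D
ΔH = Σ(broken) − Σ(formed) = (3036) − (2801 + D) = +235 − D
Setting this equal to −32 kJ gives D = 267 kJ/mol.

D(C-Br) ≈ 267 kJ/mol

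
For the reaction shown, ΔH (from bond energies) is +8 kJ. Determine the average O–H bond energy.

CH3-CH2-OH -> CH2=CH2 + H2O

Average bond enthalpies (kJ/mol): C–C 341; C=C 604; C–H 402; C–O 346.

D(O–H) ≈ 477 kJ/mol

Let D be the O–H bond energy.
Σ(broken) = 1×341 + 5×402 + 1×346 + 1×D = 2697 + D
Σ(formed) = 4×402 + 1×604 + 2×D = 2212 + 2D
ΔH = Σ(broken) − Σ(formed) = (2697 + D) − (2212 + 2D) = +485 − D
Setting this equal to +8 kJ gives D = 477 kJ/mol.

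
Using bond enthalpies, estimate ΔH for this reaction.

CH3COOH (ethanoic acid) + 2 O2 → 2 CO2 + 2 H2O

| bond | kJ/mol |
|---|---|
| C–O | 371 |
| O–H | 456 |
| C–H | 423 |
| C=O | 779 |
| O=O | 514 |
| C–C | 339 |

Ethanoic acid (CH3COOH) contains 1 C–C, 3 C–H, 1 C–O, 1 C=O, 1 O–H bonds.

Bonds broken (reactants):
  C–C: 1 × 339 = 339
  C–H: 3 × 423 = 1269
  C–O: 1 × 371 = 371
  C=O: 1 × 779 = 779
  O–H: 1 × 456 = 456
  O=O: 2 × 514 = 1028
  Σ(broken) = 4242 kJ
Bonds formed (products):
  C=O: 4 × 779 = 3116
  O–H: 4 × 456 = 1824
  Σ(formed) = 4940 kJ
ΔH = Σ(broken) − Σ(formed) = 4242 − 4940 = −698 kJ

ΔH ≈ −698 kJ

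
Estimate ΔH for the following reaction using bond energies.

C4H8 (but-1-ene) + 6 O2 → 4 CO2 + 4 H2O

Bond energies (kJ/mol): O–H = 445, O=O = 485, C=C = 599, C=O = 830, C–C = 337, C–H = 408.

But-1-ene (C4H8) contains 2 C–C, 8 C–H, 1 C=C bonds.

ΔH ≈ −2753 kJ

Bonds broken (reactants):
  C–C: 2 × 337 = 674
  C–H: 8 × 408 = 3264
  C=C: 1 × 599 = 599
  O=O: 6 × 485 = 2910
  Σ(broken) = 7447 kJ
Bonds formed (products):
  C=O: 8 × 830 = 6640
  O–H: 8 × 445 = 3560
  Σ(formed) = 10200 kJ
ΔH = Σ(broken) − Σ(formed) = 7447 − 10200 = −2753 kJ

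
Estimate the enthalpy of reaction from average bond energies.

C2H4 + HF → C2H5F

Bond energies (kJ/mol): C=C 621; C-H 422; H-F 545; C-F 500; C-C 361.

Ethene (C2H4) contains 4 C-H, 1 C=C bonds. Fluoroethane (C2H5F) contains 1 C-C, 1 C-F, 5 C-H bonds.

ΔH ≈ −117 kJ

Bonds broken (reactants):
  C-H: 4 × 422 = 1688
  C=C: 1 × 621 = 621
  H-F: 1 × 545 = 545
  Σ(broken) = 2854 kJ
Bonds formed (products):
  C-C: 1 × 361 = 361
  C-F: 1 × 500 = 500
  C-H: 5 × 422 = 2110
  Σ(formed) = 2971 kJ
ΔH = Σ(broken) − Σ(formed) = 2854 − 2971 = −117 kJ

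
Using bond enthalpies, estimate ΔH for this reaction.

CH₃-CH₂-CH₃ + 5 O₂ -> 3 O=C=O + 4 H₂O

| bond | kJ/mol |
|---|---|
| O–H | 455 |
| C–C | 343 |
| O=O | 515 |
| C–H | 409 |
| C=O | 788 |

ΔH ≈ −1835 kJ

Bonds broken (reactants):
  C–C: 2 × 343 = 686
  C–H: 8 × 409 = 3272
  O=O: 5 × 515 = 2575
  Σ(broken) = 6533 kJ
Bonds formed (products):
  C=O: 6 × 788 = 4728
  O–H: 8 × 455 = 3640
  Σ(formed) = 8368 kJ
ΔH = Σ(broken) − Σ(formed) = 6533 − 8368 = −1835 kJ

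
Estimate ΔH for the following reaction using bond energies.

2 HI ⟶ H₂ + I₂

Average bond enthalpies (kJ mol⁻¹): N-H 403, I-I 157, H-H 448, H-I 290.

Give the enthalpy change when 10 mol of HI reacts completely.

ΔH = −125 kJ

Bonds broken (reactants):
  H-I: 2 × 290 = 580
  Σ(broken) = 580 kJ
Bonds formed (products):
  H-H: 1 × 448 = 448
  I-I: 1 × 157 = 157
  Σ(formed) = 605 kJ
ΔH = Σ(broken) − Σ(formed) = 580 − 605 = −25 kJ
For 5× the reaction as written: 5 × (−25) = −125 kJ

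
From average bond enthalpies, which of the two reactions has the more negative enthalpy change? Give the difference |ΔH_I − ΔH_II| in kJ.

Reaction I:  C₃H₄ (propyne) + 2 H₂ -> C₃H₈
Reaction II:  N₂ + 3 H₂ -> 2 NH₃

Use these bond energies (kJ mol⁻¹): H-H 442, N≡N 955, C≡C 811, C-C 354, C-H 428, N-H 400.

Reaction I, by 252 kJ

Reaction I:
  Bonds broken (reactants):
    C≡C: 1 × 811 = 811
    C-C: 1 × 354 = 354
    C-H: 4 × 428 = 1712
    H-H: 2 × 442 = 884
    Σ(broken) = 3761 kJ
  Bonds formed (products):
    C-C: 2 × 354 = 708
    C-H: 8 × 428 = 3424
    Σ(formed) = 4132 kJ
  ΔH_I = 3761 − 4132 = −371 kJ
Reaction II:
  Bonds broken (reactants):
    H-H: 3 × 442 = 1326
    N≡N: 1 × 955 = 955
    Σ(broken) = 2281 kJ
  Bonds formed (products):
    N-H: 6 × 400 = 2400
    Σ(formed) = 2400 kJ
  ΔH_II = 2281 − 2400 = −119 kJ
ΔH_I − ΔH_II = −252 kJ, so reaction I has the more negative ΔH; |ΔH_I − ΔH_II| = 252 kJ.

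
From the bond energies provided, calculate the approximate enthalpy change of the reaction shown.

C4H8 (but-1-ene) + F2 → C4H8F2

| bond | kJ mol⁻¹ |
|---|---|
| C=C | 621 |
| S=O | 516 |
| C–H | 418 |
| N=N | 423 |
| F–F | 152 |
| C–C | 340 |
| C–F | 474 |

Bonds broken (reactants):
  C–C: 2 × 340 = 680
  C–H: 8 × 418 = 3344
  C=C: 1 × 621 = 621
  F–F: 1 × 152 = 152
  Σ(broken) = 4797 kJ
Bonds formed (products):
  C–C: 3 × 340 = 1020
  C–F: 2 × 474 = 948
  C–H: 8 × 418 = 3344
  Σ(formed) = 5312 kJ
ΔH = Σ(broken) − Σ(formed) = 4797 − 5312 = −515 kJ

ΔH ≈ −515 kJ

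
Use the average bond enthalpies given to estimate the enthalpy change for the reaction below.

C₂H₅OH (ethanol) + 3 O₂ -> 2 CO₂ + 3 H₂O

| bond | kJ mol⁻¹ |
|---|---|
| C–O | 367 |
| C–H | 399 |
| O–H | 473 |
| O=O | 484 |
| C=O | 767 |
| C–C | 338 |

ΔH ≈ −1281 kJ

Bonds broken (reactants):
  C–C: 1 × 338 = 338
  C–H: 5 × 399 = 1995
  C–O: 1 × 367 = 367
  O–H: 1 × 473 = 473
  O=O: 3 × 484 = 1452
  Σ(broken) = 4625 kJ
Bonds formed (products):
  C=O: 4 × 767 = 3068
  O–H: 6 × 473 = 2838
  Σ(formed) = 5906 kJ
ΔH = Σ(broken) − Σ(formed) = 4625 − 5906 = −1281 kJ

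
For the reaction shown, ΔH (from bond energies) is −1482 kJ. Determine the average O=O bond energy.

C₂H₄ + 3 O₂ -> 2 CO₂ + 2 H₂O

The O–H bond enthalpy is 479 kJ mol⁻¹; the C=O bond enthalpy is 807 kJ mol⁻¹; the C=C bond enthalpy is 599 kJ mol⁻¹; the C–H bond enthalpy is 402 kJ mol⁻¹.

Let D be the O=O bond energy.
Σ(broken) = 4×402 + 1×599 + 3×D = 2207 + 3D
Σ(formed) = 4×807 + 4×479 = 5144
ΔH = Σ(broken) − Σ(formed) = (2207 + 3D) − (5144) = −2937 + 3D
Setting this equal to −1482 kJ gives 3D = 1455, so D = 485 kJ/mol.

D(O=O) ≈ 485 kJ/mol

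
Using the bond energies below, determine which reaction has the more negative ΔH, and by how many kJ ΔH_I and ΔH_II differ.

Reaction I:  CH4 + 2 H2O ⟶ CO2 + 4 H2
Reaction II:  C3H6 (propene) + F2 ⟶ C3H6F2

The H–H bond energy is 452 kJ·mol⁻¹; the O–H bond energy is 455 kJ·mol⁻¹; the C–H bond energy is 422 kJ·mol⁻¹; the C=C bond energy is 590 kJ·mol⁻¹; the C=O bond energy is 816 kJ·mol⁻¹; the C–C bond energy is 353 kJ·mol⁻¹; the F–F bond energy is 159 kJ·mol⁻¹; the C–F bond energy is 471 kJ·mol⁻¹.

Reaction I:
  Bonds broken (reactants):
    C–H: 4 × 422 = 1688
    O–H: 4 × 455 = 1820
    Σ(broken) = 3508 kJ
  Bonds formed (products):
    C=O: 2 × 816 = 1632
    H–H: 4 × 452 = 1808
    Σ(formed) = 3440 kJ
  ΔH_I = 3508 − 3440 = +68 kJ
Reaction II:
  Bonds broken (reactants):
    C–C: 1 × 353 = 353
    C–H: 6 × 422 = 2532
    C=C: 1 × 590 = 590
    F–F: 1 × 159 = 159
    Σ(broken) = 3634 kJ
  Bonds formed (products):
    C–C: 2 × 353 = 706
    C–F: 2 × 471 = 942
    C–H: 6 × 422 = 2532
    Σ(formed) = 4180 kJ
  ΔH_II = 3634 − 4180 = −546 kJ
ΔH_I − ΔH_II = +614 kJ, so reaction II has the more negative ΔH; |ΔH_I − ΔH_II| = 614 kJ.

Reaction II, by 614 kJ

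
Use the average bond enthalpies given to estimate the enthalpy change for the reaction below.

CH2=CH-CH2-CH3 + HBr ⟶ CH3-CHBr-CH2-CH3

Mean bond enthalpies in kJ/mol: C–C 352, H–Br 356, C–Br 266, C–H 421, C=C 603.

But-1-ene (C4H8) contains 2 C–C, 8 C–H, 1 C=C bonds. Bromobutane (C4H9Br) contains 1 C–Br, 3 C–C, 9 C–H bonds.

ΔH ≈ −80 kJ

Bonds broken (reactants):
  C–C: 2 × 352 = 704
  C–H: 8 × 421 = 3368
  C=C: 1 × 603 = 603
  H–Br: 1 × 356 = 356
  Σ(broken) = 5031 kJ
Bonds formed (products):
  C–Br: 1 × 266 = 266
  C–C: 3 × 352 = 1056
  C–H: 9 × 421 = 3789
  Σ(formed) = 5111 kJ
ΔH = Σ(broken) − Σ(formed) = 5031 − 5111 = −80 kJ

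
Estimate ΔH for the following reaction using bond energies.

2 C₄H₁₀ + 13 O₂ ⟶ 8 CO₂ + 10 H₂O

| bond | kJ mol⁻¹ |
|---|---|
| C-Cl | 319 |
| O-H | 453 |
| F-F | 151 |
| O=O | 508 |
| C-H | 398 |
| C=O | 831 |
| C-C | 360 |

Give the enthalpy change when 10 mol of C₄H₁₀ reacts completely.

Bonds broken (reactants):
  C-C: 6 × 360 = 2160
  C-H: 20 × 398 = 7960
  O=O: 13 × 508 = 6604
  Σ(broken) = 16724 kJ
Bonds formed (products):
  C=O: 16 × 831 = 13296
  O-H: 20 × 453 = 9060
  Σ(formed) = 22356 kJ
ΔH = Σ(broken) − Σ(formed) = 16724 − 22356 = −5632 kJ
For 5× the reaction as written: 5 × (−5632) = −28160 kJ

ΔH = −28160 kJ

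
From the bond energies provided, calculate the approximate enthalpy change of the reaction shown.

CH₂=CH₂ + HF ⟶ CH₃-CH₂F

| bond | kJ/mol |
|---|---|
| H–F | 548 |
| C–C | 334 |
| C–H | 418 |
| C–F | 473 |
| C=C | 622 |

ΔH ≈ −55 kJ

Bonds broken (reactants):
  C–H: 4 × 418 = 1672
  C=C: 1 × 622 = 622
  H–F: 1 × 548 = 548
  Σ(broken) = 2842 kJ
Bonds formed (products):
  C–C: 1 × 334 = 334
  C–F: 1 × 473 = 473
  C–H: 5 × 418 = 2090
  Σ(formed) = 2897 kJ
ΔH = Σ(broken) − Σ(formed) = 2842 − 2897 = −55 kJ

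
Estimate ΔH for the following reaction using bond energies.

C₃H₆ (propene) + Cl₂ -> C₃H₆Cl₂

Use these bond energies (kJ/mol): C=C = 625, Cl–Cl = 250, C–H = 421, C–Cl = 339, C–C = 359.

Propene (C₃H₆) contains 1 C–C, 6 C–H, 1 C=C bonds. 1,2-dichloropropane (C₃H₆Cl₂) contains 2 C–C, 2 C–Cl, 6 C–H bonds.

Bonds broken (reactants):
  C–C: 1 × 359 = 359
  C–H: 6 × 421 = 2526
  C=C: 1 × 625 = 625
  Cl–Cl: 1 × 250 = 250
  Σ(broken) = 3760 kJ
Bonds formed (products):
  C–C: 2 × 359 = 718
  C–Cl: 2 × 339 = 678
  C–H: 6 × 421 = 2526
  Σ(formed) = 3922 kJ
ΔH = Σ(broken) − Σ(formed) = 3760 − 3922 = −162 kJ

ΔH ≈ −162 kJ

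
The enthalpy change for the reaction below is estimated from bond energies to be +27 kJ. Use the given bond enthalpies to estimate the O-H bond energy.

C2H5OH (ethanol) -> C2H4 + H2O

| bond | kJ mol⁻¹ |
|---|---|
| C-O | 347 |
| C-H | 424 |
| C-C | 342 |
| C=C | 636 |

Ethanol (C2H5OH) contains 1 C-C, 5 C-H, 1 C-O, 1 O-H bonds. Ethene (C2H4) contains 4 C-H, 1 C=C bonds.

D(O-H) ≈ 450 kJ/mol

Let D be the O-H bond energy.
Σ(broken) = 1×342 + 5×424 + 1×347 + 1×D = 2809 + D
Σ(formed) = 4×424 + 1×636 + 2×D = 2332 + 2D
ΔH = Σ(broken) − Σ(formed) = (2809 + D) − (2332 + 2D) = +477 − D
Setting this equal to +27 kJ gives D = 450 kJ/mol.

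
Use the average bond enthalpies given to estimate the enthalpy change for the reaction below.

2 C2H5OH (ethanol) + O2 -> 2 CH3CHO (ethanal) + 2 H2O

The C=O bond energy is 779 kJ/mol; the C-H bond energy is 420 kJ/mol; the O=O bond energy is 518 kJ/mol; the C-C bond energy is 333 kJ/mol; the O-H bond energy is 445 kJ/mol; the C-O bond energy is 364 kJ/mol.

Bonds broken (reactants):
  C-C: 2 × 333 = 666
  C-H: 10 × 420 = 4200
  C-O: 2 × 364 = 728
  O-H: 2 × 445 = 890
  O=O: 1 × 518 = 518
  Σ(broken) = 7002 kJ
Bonds formed (products):
  C-C: 2 × 333 = 666
  C-H: 8 × 420 = 3360
  C=O: 2 × 779 = 1558
  O-H: 4 × 445 = 1780
  Σ(formed) = 7364 kJ
ΔH = Σ(broken) − Σ(formed) = 7002 − 7364 = −362 kJ

ΔH ≈ −362 kJ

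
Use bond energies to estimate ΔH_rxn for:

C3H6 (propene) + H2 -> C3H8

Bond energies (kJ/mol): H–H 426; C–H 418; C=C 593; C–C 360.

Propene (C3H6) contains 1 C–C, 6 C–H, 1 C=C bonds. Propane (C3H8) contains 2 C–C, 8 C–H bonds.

ΔH ≈ −177 kJ

Bonds broken (reactants):
  C–C: 1 × 360 = 360
  C–H: 6 × 418 = 2508
  C=C: 1 × 593 = 593
  H–H: 1 × 426 = 426
  Σ(broken) = 3887 kJ
Bonds formed (products):
  C–C: 2 × 360 = 720
  C–H: 8 × 418 = 3344
  Σ(formed) = 4064 kJ
ΔH = Σ(broken) − Σ(formed) = 3887 − 4064 = −177 kJ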